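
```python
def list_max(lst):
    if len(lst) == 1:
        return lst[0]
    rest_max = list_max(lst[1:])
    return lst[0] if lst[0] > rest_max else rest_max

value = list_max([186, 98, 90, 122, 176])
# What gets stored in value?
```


list_max([186, 98, 90, 122, 176])
= compare 186 with list_max([98, 90, 122, 176])
= compare 98 with list_max([90, 122, 176])
= compare 90 with list_max([122, 176])
= compare 122 with list_max([176])
Base: list_max([176]) = 176
compare 122 with 176: max = 176
compare 90 with 176: max = 176
compare 98 with 176: max = 176
compare 186 with 176: max = 186
= 186


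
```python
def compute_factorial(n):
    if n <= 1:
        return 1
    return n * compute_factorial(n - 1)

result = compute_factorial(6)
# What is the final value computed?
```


compute_factorial(6)
= 6 * compute_factorial(5)
= 6 * 5 * compute_factorial(4)
= 6 * 5 * 4 * compute_factorial(3)
= 6 * 5 * 4 * 3 * compute_factorial(2)
= 6 * 5 * 4 * 3 * 2 * compute_factorial(1)
= 6 * 5 * 4 * 3 * 2 * 1
= 720


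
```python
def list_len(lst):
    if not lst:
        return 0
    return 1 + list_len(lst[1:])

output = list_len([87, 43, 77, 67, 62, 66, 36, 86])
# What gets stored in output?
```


list_len([87, 43, 77, 67, 62, 66, 36, 86])
= 1 + list_len([43, 77, 67, 62, 66, 36, 86])
= 1 + 1 + list_len([77, 67, 62, 66, 36, 86])
= 1 + 1 + 1 + list_len([67, 62, 66, 36, 86])
= 1 + 1 + 1 + 1 + list_len([62, 66, 36, 86])
= 1 + 1 + 1 + 1 + 1 + list_len([66, 36, 86])
= 1 + 1 + 1 + 1 + 1 + 1 + list_len([36, 86])
= 1 + 1 + 1 + 1 + 1 + 1 + 1 + list_len([86])
= 1 + 1 + 1 + 1 + 1 + 1 + 1 + 1 + list_len([])
= 1 + 1 + 1 + 1 + 1 + 1 + 1 + 1 + 0
= 8


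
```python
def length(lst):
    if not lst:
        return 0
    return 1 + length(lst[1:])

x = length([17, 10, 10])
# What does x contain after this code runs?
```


length([17, 10, 10])
= 1 + length([10, 10])
= 1 + 1 + length([10])
= 1 + 1 + 1 + length([])
= 1 + 1 + 1 + 0
= 3


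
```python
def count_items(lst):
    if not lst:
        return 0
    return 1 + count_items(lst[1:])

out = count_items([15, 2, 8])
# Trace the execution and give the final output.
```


count_items([15, 2, 8])
= 1 + count_items([2, 8])
= 1 + 1 + count_items([8])
= 1 + 1 + 1 + count_items([])
= 1 + 1 + 1 + 0
= 3


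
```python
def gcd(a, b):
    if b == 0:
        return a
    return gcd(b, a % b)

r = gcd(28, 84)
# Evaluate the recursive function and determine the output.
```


gcd(28, 84)
= gcd(84, 28 % 84) = gcd(84, 28)
= gcd(28, 84 % 28) = gcd(28, 0)
b == 0, return a = 28


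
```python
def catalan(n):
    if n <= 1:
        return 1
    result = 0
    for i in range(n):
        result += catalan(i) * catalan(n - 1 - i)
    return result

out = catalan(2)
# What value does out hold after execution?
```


catalan(2)
= sum of catalan(i) * catalan(2-1-i) for i in 0..1
  catalan(0)*catalan(1) = 1*1 = 1
  catalan(1)*catalan(0) = 1*1 = 1
= 1 + 1
= 2


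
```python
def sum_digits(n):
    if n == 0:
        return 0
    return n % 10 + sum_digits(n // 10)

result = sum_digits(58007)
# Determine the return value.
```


sum_digits(58007)
= 7 + sum_digits(5800)
= 7 + 0 + sum_digits(580)
= 7 + 0 + 0 + sum_digits(58)
= 7 + 0 + 0 + 8 + sum_digits(5)
= 7 + 0 + 0 + 8 + 5 + sum_digits(0)
= 7 + 0 + 0 + 8 + 5 + 0
= 20


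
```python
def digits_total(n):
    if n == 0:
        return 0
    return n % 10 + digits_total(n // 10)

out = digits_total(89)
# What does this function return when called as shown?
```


digits_total(89)
= 9 + digits_total(8)
= 9 + 8 + digits_total(0)
= 9 + 8 + 0
= 17


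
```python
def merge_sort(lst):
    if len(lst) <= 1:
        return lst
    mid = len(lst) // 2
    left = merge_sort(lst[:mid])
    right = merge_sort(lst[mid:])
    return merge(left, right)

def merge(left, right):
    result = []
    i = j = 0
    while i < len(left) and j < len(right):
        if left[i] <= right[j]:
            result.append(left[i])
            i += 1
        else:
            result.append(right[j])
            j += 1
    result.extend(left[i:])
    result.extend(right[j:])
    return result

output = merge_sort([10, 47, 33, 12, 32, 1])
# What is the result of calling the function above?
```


merge_sort([10, 47, 33, 12, 32, 1])
Split into [10, 47, 33] and [12, 32, 1]
Left sorted: [10, 33, 47]
Right sorted: [1, 12, 32]
Merge [10, 33, 47] and [1, 12, 32]
= [1, 10, 12, 32, 33, 47]


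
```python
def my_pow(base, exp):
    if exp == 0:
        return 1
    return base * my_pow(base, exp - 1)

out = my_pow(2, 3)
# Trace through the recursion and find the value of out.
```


my_pow(2, 3)
= 2 * my_pow(2, 2)
= 2 * 2 * my_pow(2, 1)
= 2 * 2 * 2 * my_pow(2, 0)
= 2 * 2 * 2 * 1
= 8


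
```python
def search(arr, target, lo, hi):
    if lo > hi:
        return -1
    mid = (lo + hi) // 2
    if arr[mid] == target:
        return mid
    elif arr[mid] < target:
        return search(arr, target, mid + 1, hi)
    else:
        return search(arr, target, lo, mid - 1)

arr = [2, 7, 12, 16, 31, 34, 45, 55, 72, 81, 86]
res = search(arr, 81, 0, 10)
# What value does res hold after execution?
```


search(arr, 81, 0, 10)
lo=0, hi=10, mid=5, arr[mid]=34
34 < 81, search right half
lo=6, hi=10, mid=8, arr[mid]=72
72 < 81, search right half
lo=9, hi=10, mid=9, arr[mid]=81
arr[9] == 81, found at index 9
= 9


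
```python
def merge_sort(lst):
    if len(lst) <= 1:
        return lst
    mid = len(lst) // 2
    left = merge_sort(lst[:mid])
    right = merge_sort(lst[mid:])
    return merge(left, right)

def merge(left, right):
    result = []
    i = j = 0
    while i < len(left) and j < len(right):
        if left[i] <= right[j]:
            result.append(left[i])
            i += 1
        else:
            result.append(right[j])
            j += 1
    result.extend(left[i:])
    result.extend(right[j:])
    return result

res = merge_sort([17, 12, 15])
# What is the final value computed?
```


merge_sort([17, 12, 15])
Split into [17] and [12, 15]
Left sorted: [17]
Right sorted: [12, 15]
Merge [17] and [12, 15]
= [12, 15, 17]


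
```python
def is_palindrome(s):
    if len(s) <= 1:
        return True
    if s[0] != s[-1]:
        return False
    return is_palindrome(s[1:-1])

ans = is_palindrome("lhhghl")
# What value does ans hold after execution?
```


is_palindrome("lhhghl")
"lhhghl": s[0]='l' == s[-1]='l' -> is_palindrome("hhgh")
"hhgh": s[0]='h' == s[-1]='h' -> is_palindrome("hg")
"hg": s[0]='h' != s[-1]='g' -> False
= False


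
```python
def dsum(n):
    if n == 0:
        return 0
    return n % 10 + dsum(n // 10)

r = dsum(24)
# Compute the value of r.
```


dsum(24)
= 4 + dsum(2)
= 4 + 2 + dsum(0)
= 4 + 2 + 0
= 6


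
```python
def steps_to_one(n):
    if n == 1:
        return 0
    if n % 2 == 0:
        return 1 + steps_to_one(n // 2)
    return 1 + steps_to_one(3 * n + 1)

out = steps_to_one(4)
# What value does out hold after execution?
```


steps_to_one(4)
4 is even -> steps_to_one(2)
2 is even -> steps_to_one(1)
Reached 1 after 2 steps
= 2


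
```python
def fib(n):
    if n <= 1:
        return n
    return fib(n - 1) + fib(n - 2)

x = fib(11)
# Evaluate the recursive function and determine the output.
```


fib(11)
= fib(10) + fib(9)
= (fib(9) + fib(8)) + fib(9)
Computing bottom-up: fib(0)=0, fib(1)=1, fib(2)=1, fib(3)=2, fib(4)=3, fib(5)=5, fib(6)=8, fib(7)=13, fib(8)=21, fib(9)=34, fib(10)=55, fib(11)=89
= 89


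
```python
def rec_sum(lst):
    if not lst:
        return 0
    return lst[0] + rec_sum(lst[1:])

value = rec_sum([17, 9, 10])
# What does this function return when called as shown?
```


rec_sum([17, 9, 10])
= 17 + rec_sum([9, 10])
= 17 + 9 + rec_sum([10])
= 17 + 9 + 10 + rec_sum([])
= 17 + 9 + 10 + 0
= 36


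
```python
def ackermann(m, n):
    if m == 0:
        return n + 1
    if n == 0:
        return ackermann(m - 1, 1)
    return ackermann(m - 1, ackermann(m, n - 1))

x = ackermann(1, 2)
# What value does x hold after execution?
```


ackermann(1, 2)
= ackermann(0, ackermann(1, 1))
First compute ackermann(1, 1) = 3
= ackermann(0, 3)
= 4


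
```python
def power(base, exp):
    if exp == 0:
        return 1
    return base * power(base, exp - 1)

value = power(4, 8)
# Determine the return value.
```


power(4, 8)
= 4 * power(4, 7)
= 4 * 4 * power(4, 6)
= 4 * 4 * 4 * power(4, 5)
= 4 * 4 * 4 * 4 * power(4, 4)
= 4 * 4 * 4 * 4 * 4 * power(4, 3)
= 4 * 4 * 4 * 4 * 4 * 4 * power(4, 2)
= 4 * 4 * 4 * 4 * 4 * 4 * 4 * power(4, 1)
= 4 * 4 * 4 * 4 * 4 * 4 * 4 * 4 * power(4, 0)
= 4 * 4 * 4 * 4 * 4 * 4 * 4 * 4 * 1
= 65536


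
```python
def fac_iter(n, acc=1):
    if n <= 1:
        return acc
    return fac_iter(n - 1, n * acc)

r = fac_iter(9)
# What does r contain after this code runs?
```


fac_iter(9, 1)
= fac_iter(8, 9 * 1) = fac_iter(8, 9)
= fac_iter(7, 8 * 9) = fac_iter(7, 72)
= fac_iter(6, 7 * 72) = fac_iter(6, 504)
= fac_iter(5, 6 * 504) = fac_iter(5, 3024)
= fac_iter(4, 5 * 3024) = fac_iter(4, 15120)
= fac_iter(3, 4 * 15120) = fac_iter(3, 60480)
= fac_iter(2, 3 * 60480) = fac_iter(2, 181440)
= fac_iter(1, 2 * 181440) = fac_iter(1, 362880)
n <= 1, return acc = 362880


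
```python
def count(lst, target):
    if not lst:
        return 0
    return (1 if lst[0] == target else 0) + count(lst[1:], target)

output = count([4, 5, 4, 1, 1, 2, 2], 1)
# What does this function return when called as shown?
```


count([4, 5, 4, 1, 1, 2, 2], 1)
lst[0]=4 != 1: 0 + count([5, 4, 1, 1, 2, 2], 1)
lst[0]=5 != 1: 0 + count([4, 1, 1, 2, 2], 1)
lst[0]=4 != 1: 0 + count([1, 1, 2, 2], 1)
lst[0]=1 == 1: 1 + count([1, 2, 2], 1)
lst[0]=1 == 1: 1 + count([2, 2], 1)
lst[0]=2 != 1: 0 + count([2], 1)
lst[0]=2 != 1: 0 + count([], 1)
= 2


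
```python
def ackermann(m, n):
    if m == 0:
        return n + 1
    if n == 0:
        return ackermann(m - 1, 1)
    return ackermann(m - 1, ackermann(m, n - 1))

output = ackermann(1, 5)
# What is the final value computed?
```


ackermann(1, 5)
= ackermann(0, ackermann(1, 4))
First compute ackermann(1, 4) = 6
= ackermann(0, 6)
= 7


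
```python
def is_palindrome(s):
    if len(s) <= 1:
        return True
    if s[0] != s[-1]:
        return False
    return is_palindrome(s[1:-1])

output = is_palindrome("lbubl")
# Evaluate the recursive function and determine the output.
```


is_palindrome("lbubl")
"lbubl": s[0]='l' == s[-1]='l' -> is_palindrome("bub")
"bub": s[0]='b' == s[-1]='b' -> is_palindrome("u")
"u": len <= 1 -> True
= True


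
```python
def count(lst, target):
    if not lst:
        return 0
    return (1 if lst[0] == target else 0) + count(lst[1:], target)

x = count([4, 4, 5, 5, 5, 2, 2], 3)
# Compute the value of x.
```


count([4, 4, 5, 5, 5, 2, 2], 3)
lst[0]=4 != 3: 0 + count([4, 5, 5, 5, 2, 2], 3)
lst[0]=4 != 3: 0 + count([5, 5, 5, 2, 2], 3)
lst[0]=5 != 3: 0 + count([5, 5, 2, 2], 3)
lst[0]=5 != 3: 0 + count([5, 2, 2], 3)
lst[0]=5 != 3: 0 + count([2, 2], 3)
lst[0]=2 != 3: 0 + count([2], 3)
lst[0]=2 != 3: 0 + count([], 3)
= 0


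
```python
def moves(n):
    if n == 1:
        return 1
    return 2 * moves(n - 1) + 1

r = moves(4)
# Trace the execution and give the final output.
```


moves(4)
= 2 * moves(3) + 1
= 2 * (2 * moves(2) + 1) + 1
= 2 * (2 * (2 * moves(1) + 1) + 1) + 1
Now compute bottom-up:
moves(1) = 1
moves(2) = 2 * 1 + 1 = 3
moves(3) = 2 * 3 + 1 = 7
moves(4) = 2 * 7 + 1 = 15
= 15


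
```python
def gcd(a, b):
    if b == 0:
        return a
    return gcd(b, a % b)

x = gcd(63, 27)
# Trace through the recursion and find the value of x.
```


gcd(63, 27)
= gcd(27, 63 % 27) = gcd(27, 9)
= gcd(9, 27 % 9) = gcd(9, 0)
b == 0, return a = 9


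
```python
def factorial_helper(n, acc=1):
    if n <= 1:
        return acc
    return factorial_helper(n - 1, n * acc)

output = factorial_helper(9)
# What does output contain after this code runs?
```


factorial_helper(9, 1)
= factorial_helper(8, 9 * 1) = factorial_helper(8, 9)
= factorial_helper(7, 8 * 9) = factorial_helper(7, 72)
= factorial_helper(6, 7 * 72) = factorial_helper(6, 504)
= factorial_helper(5, 6 * 504) = factorial_helper(5, 3024)
= factorial_helper(4, 5 * 3024) = factorial_helper(4, 15120)
= factorial_helper(3, 4 * 15120) = factorial_helper(3, 60480)
= factorial_helper(2, 3 * 60480) = factorial_helper(2, 181440)
= factorial_helper(1, 2 * 181440) = factorial_helper(1, 362880)
n <= 1, return acc = 362880


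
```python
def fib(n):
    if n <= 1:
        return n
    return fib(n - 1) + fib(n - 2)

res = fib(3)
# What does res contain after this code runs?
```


fib(3)
= fib(2) + fib(1)
Computing bottom-up: fib(0)=0, fib(1)=1, fib(2)=1, fib(3)=2
= 2


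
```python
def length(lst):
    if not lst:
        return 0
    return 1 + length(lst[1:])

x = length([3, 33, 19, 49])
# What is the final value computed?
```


length([3, 33, 19, 49])
= 1 + length([33, 19, 49])
= 1 + 1 + length([19, 49])
= 1 + 1 + 1 + length([49])
= 1 + 1 + 1 + 1 + length([])
= 1 + 1 + 1 + 1 + 0
= 4


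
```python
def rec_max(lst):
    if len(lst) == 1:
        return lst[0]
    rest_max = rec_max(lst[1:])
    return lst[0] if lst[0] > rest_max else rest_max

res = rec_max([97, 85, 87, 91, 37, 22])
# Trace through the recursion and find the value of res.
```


rec_max([97, 85, 87, 91, 37, 22])
= compare 97 with rec_max([85, 87, 91, 37, 22])
= compare 85 with rec_max([87, 91, 37, 22])
= compare 87 with rec_max([91, 37, 22])
= compare 91 with rec_max([37, 22])
= compare 37 with rec_max([22])
Base: rec_max([22]) = 22
compare 37 with 22: max = 37
compare 91 with 37: max = 91
compare 87 with 91: max = 91
compare 85 with 91: max = 91
compare 97 with 91: max = 97
= 97


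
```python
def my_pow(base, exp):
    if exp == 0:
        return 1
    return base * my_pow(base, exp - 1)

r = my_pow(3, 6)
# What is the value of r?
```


my_pow(3, 6)
= 3 * my_pow(3, 5)
= 3 * 3 * my_pow(3, 4)
= 3 * 3 * 3 * my_pow(3, 3)
= 3 * 3 * 3 * 3 * my_pow(3, 2)
= 3 * 3 * 3 * 3 * 3 * my_pow(3, 1)
= 3 * 3 * 3 * 3 * 3 * 3 * my_pow(3, 0)
= 3 * 3 * 3 * 3 * 3 * 3 * 1
= 729


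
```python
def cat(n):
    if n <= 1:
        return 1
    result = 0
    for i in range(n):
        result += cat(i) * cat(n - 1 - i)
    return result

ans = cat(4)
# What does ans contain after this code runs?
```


cat(4)
= sum of cat(i) * cat(4-1-i) for i in 0..3
First compute sub-values bottom-up:
  cat(0) = 1, cat(1) = 1
  cat(2) = 1*1 + 1*1 = 2
  cat(3) = 1*2 + 1*1 + 2*1 = 5
Now cat(4):
  cat(0)*cat(3) = 1*5 = 5
  cat(1)*cat(2) = 1*2 = 2
  cat(2)*cat(1) = 2*1 = 2
  cat(3)*cat(0) = 5*1 = 5
= 5 + 2 + 2 + 5
= 14


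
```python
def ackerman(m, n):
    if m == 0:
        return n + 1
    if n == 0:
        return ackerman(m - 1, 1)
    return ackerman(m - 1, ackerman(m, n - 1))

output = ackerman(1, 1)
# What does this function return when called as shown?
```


ackerman(1, 1)
= ackerman(0, ackerman(1, 0))
First compute ackerman(1, 0) = 2
= ackerman(0, 2)
= 3


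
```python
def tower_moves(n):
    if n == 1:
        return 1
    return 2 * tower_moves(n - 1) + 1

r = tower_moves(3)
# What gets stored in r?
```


tower_moves(3)
= 2 * tower_moves(2) + 1
= 2 * (2 * tower_moves(1) + 1) + 1
Now compute bottom-up:
tower_moves(1) = 1
tower_moves(2) = 2 * 1 + 1 = 3
tower_moves(3) = 2 * 3 + 1 = 7
= 7


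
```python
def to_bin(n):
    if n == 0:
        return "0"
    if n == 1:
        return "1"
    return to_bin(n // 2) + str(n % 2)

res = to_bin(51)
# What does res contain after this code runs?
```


to_bin(51)
= to_bin(25) + "1"
= to_bin(12) + "1" + "1"
= to_bin(6) + "0" + "1" + "1"
= to_bin(3) + "0" + "0" + "1" + "1"
= to_bin(1) + "1" + "0" + "0" + "1" + "1"
= "1" + "1" + "0" + "0" + "1" + "1"
= "110011"


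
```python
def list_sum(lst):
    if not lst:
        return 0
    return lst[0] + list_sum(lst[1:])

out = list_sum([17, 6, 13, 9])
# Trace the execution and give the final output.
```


list_sum([17, 6, 13, 9])
= 17 + list_sum([6, 13, 9])
= 17 + 6 + list_sum([13, 9])
= 17 + 6 + 13 + list_sum([9])
= 17 + 6 + 13 + 9 + list_sum([])
= 17 + 6 + 13 + 9 + 0
= 45


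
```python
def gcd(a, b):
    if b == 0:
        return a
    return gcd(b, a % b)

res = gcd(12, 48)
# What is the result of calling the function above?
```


gcd(12, 48)
= gcd(48, 12 % 48) = gcd(48, 12)
= gcd(12, 48 % 12) = gcd(12, 0)
b == 0, return a = 12


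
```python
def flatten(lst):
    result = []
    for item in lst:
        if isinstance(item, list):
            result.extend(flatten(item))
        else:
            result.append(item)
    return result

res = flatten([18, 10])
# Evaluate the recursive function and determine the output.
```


flatten([18, 10])
Processing each element:
  18 is not a list -> append 18
  10 is not a list -> append 10
= [18, 10]


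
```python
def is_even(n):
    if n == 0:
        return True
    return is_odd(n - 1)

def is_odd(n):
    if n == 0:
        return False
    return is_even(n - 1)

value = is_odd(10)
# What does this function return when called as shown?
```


is_odd(10)
= is_even(9)
= is_odd(8)
= is_even(7)
= is_odd(6)
= is_even(5)
= is_odd(4)
= is_even(3)
= is_odd(2)
= is_even(1)
= is_odd(0)
n == 0: return False
= False


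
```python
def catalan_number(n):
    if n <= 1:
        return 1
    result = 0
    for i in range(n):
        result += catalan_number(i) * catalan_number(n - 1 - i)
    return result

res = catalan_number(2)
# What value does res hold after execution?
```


catalan_number(2)
= sum of catalan_number(i) * catalan_number(2-1-i) for i in 0..1
  catalan_number(0)*catalan_number(1) = 1*1 = 1
  catalan_number(1)*catalan_number(0) = 1*1 = 1
= 1 + 1
= 2


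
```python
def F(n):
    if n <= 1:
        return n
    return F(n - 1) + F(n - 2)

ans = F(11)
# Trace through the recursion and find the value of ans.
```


F(11)
= F(10) + F(9)
= (F(9) + F(8)) + F(9)
Computing bottom-up: F(0)=0, F(1)=1, F(2)=1, F(3)=2, F(4)=3, F(5)=5, F(6)=8, F(7)=13, F(8)=21, F(9)=34, F(10)=55, F(11)=89
= 89


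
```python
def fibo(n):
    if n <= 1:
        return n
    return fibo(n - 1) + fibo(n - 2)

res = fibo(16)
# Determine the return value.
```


fibo(16)
= fibo(15) + fibo(14)
= (fibo(14) + fibo(13)) + fibo(14)
Computing bottom-up: fibo(0)=0, fibo(1)=1, fibo(2)=1, fibo(3)=2, fibo(4)=3, fibo(5)=5, fibo(6)=8, fibo(7)=13, fibo(8)=21, fibo(9)=34, fibo(10)=55, fibo(11)=89, fibo(12)=144, fibo(13)=233, fibo(14)=377, fibo(15)=610, fibo(16)=987
= 987


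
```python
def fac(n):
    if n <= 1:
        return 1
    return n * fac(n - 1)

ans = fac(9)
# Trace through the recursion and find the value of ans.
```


fac(9)
= 9 * fac(8)
= 9 * 8 * fac(7)
= 9 * 8 * 7 * fac(6)
= 9 * 8 * 7 * 6 * fac(5)
= 9 * 8 * 7 * 6 * 5 * fac(4)
= 9 * 8 * 7 * 6 * 5 * 4 * fac(3)
= 9 * 8 * 7 * 6 * 5 * 4 * 3 * fac(2)
= 9 * 8 * 7 * 6 * 5 * 4 * 3 * 2 * fac(1)
= 9 * 8 * 7 * 6 * 5 * 4 * 3 * 2 * 1
= 362880


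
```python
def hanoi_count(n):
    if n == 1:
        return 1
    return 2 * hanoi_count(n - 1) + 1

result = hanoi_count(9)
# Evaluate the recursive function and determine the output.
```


hanoi_count(9)
= 2 * hanoi_count(8) + 1
= 2 * (2 * hanoi_count(7) + 1) + 1
= 2 * (2 * (2 * hanoi_count(6) + 1) + 1) + 1
= 2 * (2 * (2 * (2 * hanoi_count(5) + 1) + 1) + 1) + 1
= 2 * (2 * (2 * (2 * (2 * hanoi_count(4) + 1) + 1) + 1) + 1) + 1
= 2 * (2 * (2 * (2 * (2 * (2 * hanoi_count(3) + 1) + 1) + 1) + 1) + 1) + 1
= 2 * (2 * (2 * (2 * (2 * (2 * (2 * hanoi_count(2) + 1) + 1) + 1) + 1) + 1) + 1) + 1
= 2 * (2 * (2 * (2 * (2 * (2 * (2 * (2 * hanoi_count(1) + 1) + 1) + 1) + 1) + 1) + 1) + 1) + 1
Now compute bottom-up:
hanoi_count(1) = 1
hanoi_count(2) = 2 * 1 + 1 = 3
hanoi_count(3) = 2 * 3 + 1 = 7
hanoi_count(4) = 2 * 7 + 1 = 15
hanoi_count(5) = 2 * 15 + 1 = 31
hanoi_count(6) = 2 * 31 + 1 = 63
hanoi_count(7) = 2 * 63 + 1 = 127
hanoi_count(8) = 2 * 127 + 1 = 255
hanoi_count(9) = 2 * 255 + 1 = 511
= 511


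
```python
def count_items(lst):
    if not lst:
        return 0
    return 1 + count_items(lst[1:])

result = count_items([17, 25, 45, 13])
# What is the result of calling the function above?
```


count_items([17, 25, 45, 13])
= 1 + count_items([25, 45, 13])
= 1 + 1 + count_items([45, 13])
= 1 + 1 + 1 + count_items([13])
= 1 + 1 + 1 + 1 + count_items([])
= 1 + 1 + 1 + 1 + 0
= 4


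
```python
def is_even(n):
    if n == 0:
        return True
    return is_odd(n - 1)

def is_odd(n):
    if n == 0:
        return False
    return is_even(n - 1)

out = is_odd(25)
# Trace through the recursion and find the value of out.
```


is_odd(25)
= is_even(24)
= is_odd(23)
= is_even(22)
= is_odd(21)
= is_even(20)
= is_odd(19)
= is_even(18)
= is_odd(17)
= is_even(16)
= is_odd(15)
= is_even(14)
= is_odd(13)
= is_even(12)
= is_odd(11)
= is_even(10)
= is_odd(9)
= is_even(8)
= is_odd(7)
= is_even(6)
= is_odd(5)
= is_even(4)
= is_odd(3)
= is_even(2)
= is_odd(1)
= is_even(0)
n == 0: return True
= True


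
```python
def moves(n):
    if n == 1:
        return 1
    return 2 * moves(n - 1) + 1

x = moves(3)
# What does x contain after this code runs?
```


moves(3)
= 2 * moves(2) + 1
= 2 * (2 * moves(1) + 1) + 1
Now compute bottom-up:
moves(1) = 1
moves(2) = 2 * 1 + 1 = 3
moves(3) = 2 * 3 + 1 = 7
= 7


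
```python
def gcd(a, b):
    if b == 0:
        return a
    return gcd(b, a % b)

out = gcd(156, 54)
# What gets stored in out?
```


gcd(156, 54)
= gcd(54, 156 % 54) = gcd(54, 48)
= gcd(48, 54 % 48) = gcd(48, 6)
= gcd(6, 48 % 6) = gcd(6, 0)
b == 0, return a = 6


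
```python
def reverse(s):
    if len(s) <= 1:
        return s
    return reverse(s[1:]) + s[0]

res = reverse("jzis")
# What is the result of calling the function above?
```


reverse("jzis")
= reverse("zis") + "j"
= reverse("is") + "z" + "j"
= reverse("s") + "i" + "z" + "j"
= "s" + "i" + "z" + "j"
= "sizj"


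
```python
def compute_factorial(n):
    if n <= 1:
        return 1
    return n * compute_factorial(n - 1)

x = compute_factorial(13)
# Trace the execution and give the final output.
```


compute_factorial(13)
= 13 * compute_factorial(12)
= 13 * 12 * compute_factorial(11)
= 13 * 12 * 11 * compute_factorial(10)
= 13 * 12 * 11 * 10 * compute_factorial(9)
= 13 * 12 * 11 * 10 * 9 * compute_factorial(8)
= 13 * 12 * 11 * 10 * 9 * 8 * compute_factorial(7)
= 13 * 12 * 11 * 10 * 9 * 8 * 7 * compute_factorial(6)
= 13 * 12 * 11 * 10 * 9 * 8 * 7 * 6 * compute_factorial(5)
= 13 * 12 * 11 * 10 * 9 * 8 * 7 * 6 * 5 * compute_factorial(4)
= 13 * 12 * 11 * 10 * 9 * 8 * 7 * 6 * 5 * 4 * compute_factorial(3)
= 13 * 12 * 11 * 10 * 9 * 8 * 7 * 6 * 5 * 4 * 3 * compute_factorial(2)
= 13 * 12 * 11 * 10 * 9 * 8 * 7 * 6 * 5 * 4 * 3 * 2 * compute_factorial(1)
= 13 * 12 * 11 * 10 * 9 * 8 * 7 * 6 * 5 * 4 * 3 * 2 * 1
= 6227020800


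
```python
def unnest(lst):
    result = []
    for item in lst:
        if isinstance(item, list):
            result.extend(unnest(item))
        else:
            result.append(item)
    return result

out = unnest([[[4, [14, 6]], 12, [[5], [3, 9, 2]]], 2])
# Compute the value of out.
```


unnest([[[4, [14, 6]], 12, [[5], [3, 9, 2]]], 2])
Processing each element:
  [[4, [14, 6]], 12, [[5], [3, 9, 2]]] is a list -> unnest recursively -> [4, 14, 6, 12, 5, 3, 9, 2]
  2 is not a list -> append 2
= [4, 14, 6, 12, 5, 3, 9, 2, 2]


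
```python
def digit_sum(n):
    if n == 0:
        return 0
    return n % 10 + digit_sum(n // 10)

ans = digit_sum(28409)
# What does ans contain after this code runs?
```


digit_sum(28409)
= 9 + digit_sum(2840)
= 9 + 0 + digit_sum(284)
= 9 + 0 + 4 + digit_sum(28)
= 9 + 0 + 4 + 8 + digit_sum(2)
= 9 + 0 + 4 + 8 + 2 + digit_sum(0)
= 9 + 0 + 4 + 8 + 2 + 0
= 23


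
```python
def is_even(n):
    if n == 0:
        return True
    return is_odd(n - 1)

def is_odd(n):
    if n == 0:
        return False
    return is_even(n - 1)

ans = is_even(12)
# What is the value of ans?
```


is_even(12)
= is_odd(11)
= is_even(10)
= is_odd(9)
= is_even(8)
= is_odd(7)
= is_even(6)
= is_odd(5)
= is_even(4)
= is_odd(3)
= is_even(2)
= is_odd(1)
= is_even(0)
n == 0: return True
= True


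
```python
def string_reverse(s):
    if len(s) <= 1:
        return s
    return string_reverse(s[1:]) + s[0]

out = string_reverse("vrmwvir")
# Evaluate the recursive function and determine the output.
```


string_reverse("vrmwvir")
= string_reverse("rmwvir") + "v"
= string_reverse("mwvir") + "r" + "v"
= string_reverse("wvir") + "m" + "r" + "v"
= string_reverse("vir") + "w" + "m" + "r" + "v"
= string_reverse("ir") + "v" + "w" + "m" + "r" + "v"
= string_reverse("r") + "i" + "v" + "w" + "m" + "r" + "v"
= "r" + "i" + "v" + "w" + "m" + "r" + "v"
= "rivwmrv"


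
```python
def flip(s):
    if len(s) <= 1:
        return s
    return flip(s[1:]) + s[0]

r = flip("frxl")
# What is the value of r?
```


flip("frxl")
= flip("rxl") + "f"
= flip("xl") + "r" + "f"
= flip("l") + "x" + "r" + "f"
= "l" + "x" + "r" + "f"
= "lxrf"


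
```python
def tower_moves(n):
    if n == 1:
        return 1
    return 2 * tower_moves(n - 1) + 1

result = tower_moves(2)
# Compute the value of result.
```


tower_moves(2)
= 2 * tower_moves(1) + 1
Now compute bottom-up:
tower_moves(1) = 1
tower_moves(2) = 2 * 1 + 1 = 3
= 3


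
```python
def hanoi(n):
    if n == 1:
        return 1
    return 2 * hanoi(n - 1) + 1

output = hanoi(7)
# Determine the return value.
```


hanoi(7)
= 2 * hanoi(6) + 1
= 2 * (2 * hanoi(5) + 1) + 1
= 2 * (2 * (2 * hanoi(4) + 1) + 1) + 1
= 2 * (2 * (2 * (2 * hanoi(3) + 1) + 1) + 1) + 1
= 2 * (2 * (2 * (2 * (2 * hanoi(2) + 1) + 1) + 1) + 1) + 1
= 2 * (2 * (2 * (2 * (2 * (2 * hanoi(1) + 1) + 1) + 1) + 1) + 1) + 1
Now compute bottom-up:
hanoi(1) = 1
hanoi(2) = 2 * 1 + 1 = 3
hanoi(3) = 2 * 3 + 1 = 7
hanoi(4) = 2 * 7 + 1 = 15
hanoi(5) = 2 * 15 + 1 = 31
hanoi(6) = 2 * 31 + 1 = 63
hanoi(7) = 2 * 63 + 1 = 127
= 127


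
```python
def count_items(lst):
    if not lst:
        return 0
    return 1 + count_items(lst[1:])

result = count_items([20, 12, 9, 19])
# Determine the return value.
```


count_items([20, 12, 9, 19])
= 1 + count_items([12, 9, 19])
= 1 + 1 + count_items([9, 19])
= 1 + 1 + 1 + count_items([19])
= 1 + 1 + 1 + 1 + count_items([])
= 1 + 1 + 1 + 1 + 0
= 4


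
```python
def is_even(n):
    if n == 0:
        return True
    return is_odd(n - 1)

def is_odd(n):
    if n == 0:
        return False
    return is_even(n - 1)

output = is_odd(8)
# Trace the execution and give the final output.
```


is_odd(8)
= is_even(7)
= is_odd(6)
= is_even(5)
= is_odd(4)
= is_even(3)
= is_odd(2)
= is_even(1)
= is_odd(0)
n == 0: return False
= False


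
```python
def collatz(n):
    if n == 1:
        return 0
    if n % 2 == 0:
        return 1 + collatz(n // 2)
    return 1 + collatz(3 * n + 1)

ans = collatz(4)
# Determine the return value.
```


collatz(4)
4 is even -> collatz(2)
2 is even -> collatz(1)
Reached 1 after 2 steps
= 2


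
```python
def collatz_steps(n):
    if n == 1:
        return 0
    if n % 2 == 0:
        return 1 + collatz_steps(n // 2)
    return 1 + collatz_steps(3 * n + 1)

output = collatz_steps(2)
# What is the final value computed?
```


collatz_steps(2)
2 is even -> collatz_steps(1)
Reached 1 after 1 steps
= 1


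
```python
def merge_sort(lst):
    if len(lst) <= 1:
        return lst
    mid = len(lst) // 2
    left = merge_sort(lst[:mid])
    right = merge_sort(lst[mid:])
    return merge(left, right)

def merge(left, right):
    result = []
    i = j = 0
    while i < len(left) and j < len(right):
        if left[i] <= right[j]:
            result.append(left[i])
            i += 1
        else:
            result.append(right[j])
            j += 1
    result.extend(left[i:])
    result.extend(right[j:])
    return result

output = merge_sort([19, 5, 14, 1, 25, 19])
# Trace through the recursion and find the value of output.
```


merge_sort([19, 5, 14, 1, 25, 19])
Split into [19, 5, 14] and [1, 25, 19]
Left sorted: [5, 14, 19]
Right sorted: [1, 19, 25]
Merge [5, 14, 19] and [1, 19, 25]
= [1, 5, 14, 19, 19, 25]


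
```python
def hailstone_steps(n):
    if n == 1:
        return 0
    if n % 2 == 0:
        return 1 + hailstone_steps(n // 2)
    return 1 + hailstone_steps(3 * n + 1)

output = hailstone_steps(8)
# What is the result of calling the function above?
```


hailstone_steps(8)
8 is even -> hailstone_steps(4)
4 is even -> hailstone_steps(2)
2 is even -> hailstone_steps(1)
Reached 1 after 3 steps
= 3


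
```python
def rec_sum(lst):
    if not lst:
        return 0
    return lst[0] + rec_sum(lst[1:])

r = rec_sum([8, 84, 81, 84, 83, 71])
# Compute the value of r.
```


rec_sum([8, 84, 81, 84, 83, 71])
= 8 + rec_sum([84, 81, 84, 83, 71])
= 8 + 84 + rec_sum([81, 84, 83, 71])
= 8 + 84 + 81 + rec_sum([84, 83, 71])
= 8 + 84 + 81 + 84 + rec_sum([83, 71])
= 8 + 84 + 81 + 84 + 83 + rec_sum([71])
= 8 + 84 + 81 + 84 + 83 + 71 + rec_sum([])
= 8 + 84 + 81 + 84 + 83 + 71 + 0
= 411


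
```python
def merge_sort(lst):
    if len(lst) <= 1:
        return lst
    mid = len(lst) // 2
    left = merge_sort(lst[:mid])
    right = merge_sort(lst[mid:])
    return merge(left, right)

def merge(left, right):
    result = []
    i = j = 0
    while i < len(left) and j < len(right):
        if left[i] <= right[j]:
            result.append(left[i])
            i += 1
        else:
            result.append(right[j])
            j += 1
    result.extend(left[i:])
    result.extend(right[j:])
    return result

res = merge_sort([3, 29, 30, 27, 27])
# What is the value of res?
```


merge_sort([3, 29, 30, 27, 27])
Split into [3, 29] and [30, 27, 27]
Left sorted: [3, 29]
Right sorted: [27, 27, 30]
Merge [3, 29] and [27, 27, 30]
= [3, 27, 27, 29, 30]


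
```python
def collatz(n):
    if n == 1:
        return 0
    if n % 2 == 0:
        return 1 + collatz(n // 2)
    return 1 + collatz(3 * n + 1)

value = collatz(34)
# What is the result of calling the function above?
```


collatz(34)
34 is even -> collatz(17)
17 is odd -> 3*17+1 = 52 -> collatz(52)
52 is even -> collatz(26)
26 is even -> collatz(13)
13 is odd -> 3*13+1 = 40 -> collatz(40)
40 is even -> collatz(20)
20 is even -> collatz(10)
10 is even -> collatz(5)
5 is odd -> 3*5+1 = 16 -> collatz(16)
16 is even -> collatz(8)
8 is even -> collatz(4)
4 is even -> collatz(2)
2 is even -> collatz(1)
Reached 1 after 13 steps
= 13


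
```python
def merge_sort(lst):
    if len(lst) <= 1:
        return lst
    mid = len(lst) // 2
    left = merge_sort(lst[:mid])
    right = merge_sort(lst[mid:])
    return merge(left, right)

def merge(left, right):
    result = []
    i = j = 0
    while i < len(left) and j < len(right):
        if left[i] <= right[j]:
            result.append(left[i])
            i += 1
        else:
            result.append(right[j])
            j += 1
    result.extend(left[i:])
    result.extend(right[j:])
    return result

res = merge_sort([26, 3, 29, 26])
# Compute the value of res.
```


merge_sort([26, 3, 29, 26])
Split into [26, 3] and [29, 26]
Left sorted: [3, 26]
Right sorted: [26, 29]
Merge [3, 26] and [26, 29]
= [3, 26, 26, 29]


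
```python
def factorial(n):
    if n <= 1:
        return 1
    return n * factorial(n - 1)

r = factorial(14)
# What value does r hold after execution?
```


factorial(14)
= 14 * factorial(13)
= 14 * 13 * factorial(12)
= 14 * 13 * 12 * factorial(11)
= 14 * 13 * 12 * 11 * factorial(10)
= 14 * 13 * 12 * 11 * 10 * factorial(9)
= 14 * 13 * 12 * 11 * 10 * 9 * factorial(8)
= 14 * 13 * 12 * 11 * 10 * 9 * 8 * factorial(7)
= 14 * 13 * 12 * 11 * 10 * 9 * 8 * 7 * factorial(6)
= 14 * 13 * 12 * 11 * 10 * 9 * 8 * 7 * 6 * factorial(5)
= 14 * 13 * 12 * 11 * 10 * 9 * 8 * 7 * 6 * 5 * factorial(4)
= 14 * 13 * 12 * 11 * 10 * 9 * 8 * 7 * 6 * 5 * 4 * factorial(3)
= 14 * 13 * 12 * 11 * 10 * 9 * 8 * 7 * 6 * 5 * 4 * 3 * factorial(2)
= 14 * 13 * 12 * 11 * 10 * 9 * 8 * 7 * 6 * 5 * 4 * 3 * 2 * factorial(1)
= 14 * 13 * 12 * 11 * 10 * 9 * 8 * 7 * 6 * 5 * 4 * 3 * 2 * 1
= 87178291200


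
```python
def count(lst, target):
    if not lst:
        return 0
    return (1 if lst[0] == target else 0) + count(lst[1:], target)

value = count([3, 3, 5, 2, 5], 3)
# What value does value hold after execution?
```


count([3, 3, 5, 2, 5], 3)
lst[0]=3 == 3: 1 + count([3, 5, 2, 5], 3)
lst[0]=3 == 3: 1 + count([5, 2, 5], 3)
lst[0]=5 != 3: 0 + count([2, 5], 3)
lst[0]=2 != 3: 0 + count([5], 3)
lst[0]=5 != 3: 0 + count([], 3)
= 2


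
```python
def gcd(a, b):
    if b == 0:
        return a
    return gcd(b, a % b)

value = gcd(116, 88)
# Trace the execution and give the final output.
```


gcd(116, 88)
= gcd(88, 116 % 88) = gcd(88, 28)
= gcd(28, 88 % 28) = gcd(28, 4)
= gcd(4, 28 % 4) = gcd(4, 0)
b == 0, return a = 4


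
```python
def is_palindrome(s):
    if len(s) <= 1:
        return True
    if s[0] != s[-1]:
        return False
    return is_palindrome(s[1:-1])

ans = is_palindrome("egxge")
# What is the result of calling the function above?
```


is_palindrome("egxge")
"egxge": s[0]='e' == s[-1]='e' -> is_palindrome("gxg")
"gxg": s[0]='g' == s[-1]='g' -> is_palindrome("x")
"x": len <= 1 -> True
= True


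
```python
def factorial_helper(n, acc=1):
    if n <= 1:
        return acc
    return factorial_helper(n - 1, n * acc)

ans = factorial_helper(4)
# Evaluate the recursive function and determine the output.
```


factorial_helper(4, 1)
= factorial_helper(3, 4 * 1) = factorial_helper(3, 4)
= factorial_helper(2, 3 * 4) = factorial_helper(2, 12)
= factorial_helper(1, 2 * 12) = factorial_helper(1, 24)
n <= 1, return acc = 24


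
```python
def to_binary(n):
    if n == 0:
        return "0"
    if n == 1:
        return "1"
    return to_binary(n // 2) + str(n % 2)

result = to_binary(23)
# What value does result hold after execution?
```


to_binary(23)
= to_binary(11) + "1"
= to_binary(5) + "1" + "1"
= to_binary(2) + "1" + "1" + "1"
= to_binary(1) + "0" + "1" + "1" + "1"
= "1" + "0" + "1" + "1" + "1"
= "10111"


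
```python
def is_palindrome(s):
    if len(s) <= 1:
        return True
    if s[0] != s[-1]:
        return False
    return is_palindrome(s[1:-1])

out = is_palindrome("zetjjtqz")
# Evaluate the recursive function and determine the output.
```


is_palindrome("zetjjtqz")
"zetjjtqz": s[0]='z' == s[-1]='z' -> is_palindrome("etjjtq")
"etjjtq": s[0]='e' != s[-1]='q' -> False
= False


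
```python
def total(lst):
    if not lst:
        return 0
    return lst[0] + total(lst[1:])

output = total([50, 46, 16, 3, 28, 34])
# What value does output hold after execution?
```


total([50, 46, 16, 3, 28, 34])
= 50 + total([46, 16, 3, 28, 34])
= 50 + 46 + total([16, 3, 28, 34])
= 50 + 46 + 16 + total([3, 28, 34])
= 50 + 46 + 16 + 3 + total([28, 34])
= 50 + 46 + 16 + 3 + 28 + total([34])
= 50 + 46 + 16 + 3 + 28 + 34 + total([])
= 50 + 46 + 16 + 3 + 28 + 34 + 0
= 177


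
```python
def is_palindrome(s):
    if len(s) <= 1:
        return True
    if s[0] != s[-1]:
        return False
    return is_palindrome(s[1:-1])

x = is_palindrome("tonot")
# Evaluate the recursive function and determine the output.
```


is_palindrome("tonot")
"tonot": s[0]='t' == s[-1]='t' -> is_palindrome("ono")
"ono": s[0]='o' == s[-1]='o' -> is_palindrome("n")
"n": len <= 1 -> True
= True


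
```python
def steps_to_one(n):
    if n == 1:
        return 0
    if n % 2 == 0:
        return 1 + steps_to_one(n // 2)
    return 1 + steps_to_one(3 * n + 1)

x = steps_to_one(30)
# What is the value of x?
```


steps_to_one(30)
30 is even -> steps_to_one(15)
15 is odd -> 3*15+1 = 46 -> steps_to_one(46)
46 is even -> steps_to_one(23)
23 is odd -> 3*23+1 = 70 -> steps_to_one(70)
70 is even -> steps_to_one(35)
35 is odd -> 3*35+1 = 106 -> steps_to_one(106)
106 is even -> steps_to_one(53)
53 is odd -> 3*53+1 = 160 -> steps_to_one(160)
160 is even -> steps_to_one(80)
80 is even -> steps_to_one(40)
40 is even -> steps_to_one(20)
20 is even -> steps_to_one(10)
10 is even -> steps_to_one(5)
5 is odd -> 3*5+1 = 16 -> steps_to_one(16)
16 is even -> steps_to_one(8)
8 is even -> steps_to_one(4)
4 is even -> steps_to_one(2)
2 is even -> steps_to_one(1)
Reached 1 after 18 steps
= 18


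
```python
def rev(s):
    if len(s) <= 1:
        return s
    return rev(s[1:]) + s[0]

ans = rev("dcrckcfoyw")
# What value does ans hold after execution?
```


rev("dcrckcfoyw")
= rev("crckcfoyw") + "d"
= rev("rckcfoyw") + "c" + "d"
= rev("ckcfoyw") + "r" + "c" + "d"
= rev("kcfoyw") + "c" + "r" + "c" + "d"
= rev("cfoyw") + "k" + "c" + "r" + "c" + "d"
= rev("foyw") + "c" + "k" + "c" + "r" + "c" + "d"
= rev("oyw") + "f" + "c" + "k" + "c" + "r" + "c" + "d"
= rev("yw") + "o" + "f" + "c" + "k" + "c" + "r" + "c" + "d"
= rev("w") + "y" + "o" + "f" + "c" + "k" + "c" + "r" + "c" + "d"
= "w" + "y" + "o" + "f" + "c" + "k" + "c" + "r" + "c" + "d"
= "wyofckcrcd"


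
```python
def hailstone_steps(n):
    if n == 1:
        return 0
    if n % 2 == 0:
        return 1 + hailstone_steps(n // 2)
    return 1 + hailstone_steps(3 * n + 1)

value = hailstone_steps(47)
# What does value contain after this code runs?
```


hailstone_steps(47)
47 is odd -> 3*47+1 = 142 -> hailstone_steps(142)
142 is even -> hailstone_steps(71)
71 is odd -> 3*71+1 = 214 -> hailstone_steps(214)
214 is even -> hailstone_steps(107)
107 is odd -> 3*107+1 = 322 -> hailstone_steps(322)
322 is even -> hailstone_steps(161)
161 is odd -> 3*161+1 = 484 -> hailstone_steps(484)
484 is even -> hailstone_steps(242)
242 is even -> hailstone_steps(121)
121 is odd -> 3*121+1 = 364 -> hailstone_steps(364)
364 is even -> hailstone_steps(182)
182 is even -> hailstone_steps(91)
91 is odd -> 3*91+1 = 274 -> hailstone_steps(274)
274 is even -> hailstone_steps(137)
137 is odd -> 3*137+1 = 412 -> hailstone_steps(412)
412 is even -> hailstone_steps(206)
206 is even -> hailstone_steps(103)
103 is odd -> 3*103+1 = 310 -> hailstone_steps(310)
310 is even -> hailstone_steps(155)
155 is odd -> 3*155+1 = 466 -> hailstone_steps(466)
466 is even -> hailstone_steps(233)
233 is odd -> 3*233+1 = 700 -> hailstone_steps(700)
700 is even -> hailstone_steps(350)
350 is even -> hailstone_steps(175)
175 is odd -> 3*175+1 = 526 -> hailstone_steps(526)
526 is even -> hailstone_steps(263)
263 is odd -> 3*263+1 = 790 -> hailstone_steps(790)
790 is even -> hailstone_steps(395)
395 is odd -> 3*395+1 = 1186 -> hailstone_steps(1186)
1186 is even -> hailstone_steps(593)
593 is odd -> 3*593+1 = 1780 -> hailstone_steps(1780)
1780 is even -> hailstone_steps(890)
890 is even -> hailstone_steps(445)
445 is odd -> 3*445+1 = 1336 -> hailstone_steps(1336)
1336 is even -> hailstone_steps(668)
668 is even -> hailstone_steps(334)
334 is even -> hailstone_steps(167)
167 is odd -> 3*167+1 = 502 -> hailstone_steps(502)
502 is even -> hailstone_steps(251)
251 is odd -> 3*251+1 = 754 -> hailstone_steps(754)
754 is even -> hailstone_steps(377)
377 is odd -> 3*377+1 = 1132 -> hailstone_steps(1132)
1132 is even -> hailstone_steps(566)
566 is even -> hailstone_steps(283)
283 is odd -> 3*283+1 = 850 -> hailstone_steps(850)
850 is even -> hailstone_steps(425)
425 is odd -> 3*425+1 = 1276 -> hailstone_steps(1276)
1276 is even -> hailstone_steps(638)
638 is even -> hailstone_steps(319)
319 is odd -> 3*319+1 = 958 -> hailstone_steps(958)
958 is even -> hailstone_steps(479)
479 is odd -> 3*479+1 = 1438 -> hailstone_steps(1438)
1438 is even -> hailstone_steps(719)
719 is odd -> 3*719+1 = 2158 -> hailstone_steps(2158)
2158 is even -> hailstone_steps(1079)
1079 is odd -> 3*1079+1 = 3238 -> hailstone_steps(3238)
3238 is even -> hailstone_steps(1619)
1619 is odd -> 3*1619+1 = 4858 -> hailstone_steps(4858)
4858 is even -> hailstone_steps(2429)
2429 is odd -> 3*2429+1 = 7288 -> hailstone_steps(7288)
7288 is even -> hailstone_steps(3644)
3644 is even -> hailstone_steps(1822)
1822 is even -> hailstone_steps(911)
911 is odd -> 3*911+1 = 2734 -> hailstone_steps(2734)
2734 is even -> hailstone_steps(1367)
1367 is odd -> 3*1367+1 = 4102 -> hailstone_steps(4102)
4102 is even -> hailstone_steps(2051)
2051 is odd -> 3*2051+1 = 6154 -> hailstone_steps(6154)
6154 is even -> hailstone_steps(3077)
3077 is odd -> 3*3077+1 = 9232 -> hailstone_steps(9232)
9232 is even -> hailstone_steps(4616)
4616 is even -> hailstone_steps(2308)
2308 is even -> hailstone_steps(1154)
1154 is even -> hailstone_steps(577)
577 is odd -> 3*577+1 = 1732 -> hailstone_steps(1732)
1732 is even -> hailstone_steps(866)
866 is even -> hailstone_steps(433)
433 is odd -> 3*433+1 = 1300 -> hailstone_steps(1300)
1300 is even -> hailstone_steps(650)
650 is even -> hailstone_steps(325)
325 is odd -> 3*325+1 = 976 -> hailstone_steps(976)
976 is even -> hailstone_steps(488)
488 is even -> hailstone_steps(244)
244 is even -> hailstone_steps(122)
122 is even -> hailstone_steps(61)
61 is odd -> 3*61+1 = 184 -> hailstone_steps(184)
184 is even -> hailstone_steps(92)
92 is even -> hailstone_steps(46)
46 is even -> hailstone_steps(23)
23 is odd -> 3*23+1 = 70 -> hailstone_steps(70)
70 is even -> hailstone_steps(35)
35 is odd -> 3*35+1 = 106 -> hailstone_steps(106)
106 is even -> hailstone_steps(53)
53 is odd -> 3*53+1 = 160 -> hailstone_steps(160)
160 is even -> hailstone_steps(80)
80 is even -> hailstone_steps(40)
40 is even -> hailstone_steps(20)
20 is even -> hailstone_steps(10)
10 is even -> hailstone_steps(5)
5 is odd -> 3*5+1 = 16 -> hailstone_steps(16)
16 is even -> hailstone_steps(8)
8 is even -> hailstone_steps(4)
4 is even -> hailstone_steps(2)
2 is even -> hailstone_steps(1)
Reached 1 after 104 steps
= 104
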